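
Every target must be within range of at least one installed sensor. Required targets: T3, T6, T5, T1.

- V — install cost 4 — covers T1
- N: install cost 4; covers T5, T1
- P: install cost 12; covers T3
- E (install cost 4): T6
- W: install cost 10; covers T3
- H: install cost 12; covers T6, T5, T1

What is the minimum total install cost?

Choose N, E, and W: together they cover T3, T6, T5, T1 — every target.
Total install cost: 4 + 4 + 10 = 18.
No cover costs less than 18.

18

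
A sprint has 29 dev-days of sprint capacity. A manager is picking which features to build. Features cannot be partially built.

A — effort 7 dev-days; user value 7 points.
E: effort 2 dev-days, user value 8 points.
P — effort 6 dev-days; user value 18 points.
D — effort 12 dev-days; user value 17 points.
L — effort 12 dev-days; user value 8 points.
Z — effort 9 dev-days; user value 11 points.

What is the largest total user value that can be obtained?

P + D + Z: effort 6 + 12 + 9 = 27 ≤ 29, user value 18 + 17 + 11 = 46.
A + E + P + D: effort 7 + 2 + 6 + 12 = 27 ≤ 29, user value 7 + 8 + 18 + 17 = 50.
E + P + D + Z: effort 2 + 6 + 12 + 9 = 29 ≤ 29, user value 8 + 18 + 17 + 11 = 54.
Best is E, P, D, and Z with total user value 54.

54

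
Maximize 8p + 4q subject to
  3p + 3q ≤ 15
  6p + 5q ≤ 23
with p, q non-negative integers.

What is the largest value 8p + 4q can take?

Relaxing integrality, the LP optimum is 30.67 at (p,q) = (3.83, 0), which is not an integer point.
(p,q)=(3,1): 3·3+3·1=12≤15, 6·3+5·1=23≤23, objective 28.
(p,q)=(3,0): 3·3+3·0=9≤15, 6·3+5·0=18≤23, objective 24.
(p,q)=(2,2): 3·2+3·2=12≤15, 6·2+5·2=22≤23, objective 24.
(p,q)=(2,1): 3·2+3·1=9≤15, 6·2+5·1=17≤23, objective 20.
Maximum is 28 at (p,q)=(3,1).

28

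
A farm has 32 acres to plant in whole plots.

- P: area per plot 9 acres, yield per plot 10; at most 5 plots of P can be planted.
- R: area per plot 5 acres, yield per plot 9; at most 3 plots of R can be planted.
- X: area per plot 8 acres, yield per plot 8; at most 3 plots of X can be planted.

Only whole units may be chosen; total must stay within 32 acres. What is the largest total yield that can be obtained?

R has the best ratio (9/5); taking only R gives at most 3×9 = 27 (stopped by the supply cap of 3).
Mixing does better — 1×P, 3×R, and 1×X: area 32 ≤ 32, yield 1·10 + 3·9 + 1·8 = 45.

45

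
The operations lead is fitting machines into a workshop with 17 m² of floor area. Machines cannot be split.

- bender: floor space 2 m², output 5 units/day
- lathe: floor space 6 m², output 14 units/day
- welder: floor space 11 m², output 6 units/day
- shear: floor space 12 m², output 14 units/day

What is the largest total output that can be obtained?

20

Allowing fractional choices, the relaxed optimum would be about 29.5, but machines are indivisible.
bender + lathe: floor space 2 + 6 = 8 ≤ 17, output 5 + 14 = 19.
lathe + welder: floor space 6 + 11 = 17 ≤ 17, output 14 + 6 = 20.
Best is lathe and welder with total output 20.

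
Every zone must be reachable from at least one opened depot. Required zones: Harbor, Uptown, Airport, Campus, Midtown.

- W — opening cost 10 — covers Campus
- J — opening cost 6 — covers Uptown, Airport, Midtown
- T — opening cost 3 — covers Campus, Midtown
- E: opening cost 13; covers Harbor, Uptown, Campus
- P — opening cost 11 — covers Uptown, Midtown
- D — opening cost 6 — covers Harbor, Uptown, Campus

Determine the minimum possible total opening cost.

Choose J and D: together they cover Harbor, Uptown, Airport, Campus, Midtown — every zone.
Total opening cost: 6 + 6 = 12.

12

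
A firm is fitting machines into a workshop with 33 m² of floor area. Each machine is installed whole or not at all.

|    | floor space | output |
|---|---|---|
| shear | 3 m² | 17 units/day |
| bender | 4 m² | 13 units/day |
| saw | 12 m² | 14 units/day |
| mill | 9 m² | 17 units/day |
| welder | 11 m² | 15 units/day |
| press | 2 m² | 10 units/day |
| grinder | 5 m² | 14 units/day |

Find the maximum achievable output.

Allowing fractional choices, the relaxed optimum would be about 84.6, but machines are indivisible.
shear + bender + saw + mill + grinder: floor space 3 + 4 + 12 + 9 + 5 = 33 ≤ 33, output 17 + 13 + 14 + 17 + 14 = 75.
shear + mill + welder + press + grinder: floor space 3 + 9 + 11 + 2 + 5 = 30 ≤ 33, output 17 + 17 + 15 + 10 + 14 = 73.
shear + bender + mill + welder + grinder: floor space 3 + 4 + 9 + 11 + 5 = 32 ≤ 33, output 17 + 13 + 17 + 15 + 14 = 76.
Best is shear, bender, mill, welder, and grinder with total output 76.

76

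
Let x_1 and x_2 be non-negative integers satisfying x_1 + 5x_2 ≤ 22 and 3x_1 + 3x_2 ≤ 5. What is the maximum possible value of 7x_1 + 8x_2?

8

(x_1,x_2)=(0,1) is feasible, giving 8.
(x_1,x_2)=(1,0) is feasible, giving 7.
No feasible integer point exceeds 8.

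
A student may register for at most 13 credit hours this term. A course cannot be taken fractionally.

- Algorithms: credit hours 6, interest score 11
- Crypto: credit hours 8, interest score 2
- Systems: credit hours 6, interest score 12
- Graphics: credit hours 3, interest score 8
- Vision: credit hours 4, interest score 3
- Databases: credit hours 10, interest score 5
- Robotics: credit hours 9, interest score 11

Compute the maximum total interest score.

Take Algorithms and Systems: credit hours 6 + 6 = 12 ≤ 13, interest score 11 + 12 = 23.
No feasible combination exceeds this.

23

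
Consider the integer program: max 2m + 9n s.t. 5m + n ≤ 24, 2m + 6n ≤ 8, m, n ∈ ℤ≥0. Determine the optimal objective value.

(m,n)=(1,1): 5·1+1·1=6≤24, 2·1+6·1=8≤8, objective 11.
(m,n)=(0,1): 5·0+1·1=1≤24, 2·0+6·1=6≤8, objective 9.
(m,n)=(2,0): 5·2+1·0=10≤24, 2·2+6·0=4≤8, objective 4.
No feasible integer point exceeds 11.

11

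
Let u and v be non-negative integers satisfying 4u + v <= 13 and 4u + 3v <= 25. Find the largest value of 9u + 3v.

The continuous relaxation peaks at (1.75, 6) with value 33.75; rounding to a feasible lattice point costs some objective.
(u,v)=(2,5): 4·2+1·5=13≤13, 4·2+3·5=23≤25, objective 33.
(u,v)=(2,4): 4·2+1·4=12≤13, 4·2+3·4=20≤25, objective 30.
(u,v)=(1,7): 4·1+1·7=11≤13, 4·1+3·7=25≤25, objective 30.
(u,v)=(1,6): 4·1+1·6=10≤13, 4·1+3·6=22≤25, objective 27.
No feasible integer point exceeds 33.

33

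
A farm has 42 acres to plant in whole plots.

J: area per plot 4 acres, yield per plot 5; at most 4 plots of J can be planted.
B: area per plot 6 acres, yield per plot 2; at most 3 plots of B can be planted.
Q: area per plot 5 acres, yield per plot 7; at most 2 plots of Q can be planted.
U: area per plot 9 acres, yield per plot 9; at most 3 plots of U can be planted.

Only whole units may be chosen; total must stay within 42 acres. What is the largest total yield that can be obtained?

47

This is a bounded integer knapsack.
Take 3×J, 2×Q, and 2×U: area 40 ≤ 42, yield 3·5 + 2·7 + 2·9 = 47.
Q has the best ratio (7/5) and is taken to its limit of 2; remaining capacity is filled optimally with the others.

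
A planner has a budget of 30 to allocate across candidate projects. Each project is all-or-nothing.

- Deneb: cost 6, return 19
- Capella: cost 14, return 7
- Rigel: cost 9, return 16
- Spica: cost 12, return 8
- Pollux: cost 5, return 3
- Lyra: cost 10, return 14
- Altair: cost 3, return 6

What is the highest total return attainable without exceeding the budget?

Treat it as a binary knapsack problem.
Allowing fractional choices, the relaxed optimum would be about 56.3, but projects are indivisible.
Deneb + Rigel + Pollux + Lyra: cost 6 + 9 + 5 + 10 = 30 ≤ 30, return 19 + 16 + 3 + 14 = 52.
Deneb + Rigel + Lyra: cost 6 + 9 + 10 = 25 ≤ 30, return 19 + 16 + 14 = 49.
Deneb + Rigel + Lyra + Altair: cost 6 + 9 + 10 + 3 = 28 ≤ 30, return 19 + 16 + 14 + 6 = 55.
Best is Deneb, Rigel, Lyra, and Altair with total return 55.

55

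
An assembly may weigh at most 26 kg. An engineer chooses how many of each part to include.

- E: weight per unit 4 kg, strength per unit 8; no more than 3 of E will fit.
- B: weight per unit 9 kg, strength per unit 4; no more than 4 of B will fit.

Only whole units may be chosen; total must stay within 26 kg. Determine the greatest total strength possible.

28

2×E and 2×B: weight 26 ≤ 26, strength 2·8 + 2·4 = 24.
3×E and 1×B: weight 21 ≤ 26, strength 3·8 + 1·4 = 28.
Best is 28.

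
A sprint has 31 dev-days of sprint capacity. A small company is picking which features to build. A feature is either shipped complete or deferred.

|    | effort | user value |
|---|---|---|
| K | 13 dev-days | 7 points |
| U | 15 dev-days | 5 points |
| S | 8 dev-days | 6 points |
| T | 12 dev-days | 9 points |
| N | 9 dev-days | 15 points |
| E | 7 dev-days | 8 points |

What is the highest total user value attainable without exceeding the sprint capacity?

32

Allowing fractional choices, the relaxed optimum would be about 34.2, but features are indivisible.
K + N + E: effort 13 + 9 + 7 = 29 ≤ 31, user value 7 + 15 + 8 = 30.
S + T + N: effort 8 + 12 + 9 = 29 ≤ 31, user value 6 + 9 + 15 = 30.
T + N + E: effort 12 + 9 + 7 = 28 ≤ 31, user value 9 + 15 + 8 = 32.
Best is T, N, and E with total user value 32.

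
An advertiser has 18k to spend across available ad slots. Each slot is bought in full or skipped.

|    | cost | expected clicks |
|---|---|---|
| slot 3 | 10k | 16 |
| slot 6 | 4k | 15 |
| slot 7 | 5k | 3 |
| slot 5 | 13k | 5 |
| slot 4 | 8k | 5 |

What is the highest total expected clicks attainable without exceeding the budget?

This is a 0-1 knapsack instance.
Allowing fractional choices, the relaxed optimum would be about 33.5, but ad slots are indivisible.
slot 3 + slot 4: cost 10 + 8 = 18 ≤ 18, expected clicks 16 + 5 = 21.
slot 3 + slot 6: cost 10 + 4 = 14 ≤ 18, expected clicks 16 + 15 = 31.
slot 6 + slot 7 + slot 4: cost 4 + 5 + 8 = 17 ≤ 18, expected clicks 15 + 3 + 5 = 23.
Best is slot 3 and slot 6 with total expected clicks 31.

31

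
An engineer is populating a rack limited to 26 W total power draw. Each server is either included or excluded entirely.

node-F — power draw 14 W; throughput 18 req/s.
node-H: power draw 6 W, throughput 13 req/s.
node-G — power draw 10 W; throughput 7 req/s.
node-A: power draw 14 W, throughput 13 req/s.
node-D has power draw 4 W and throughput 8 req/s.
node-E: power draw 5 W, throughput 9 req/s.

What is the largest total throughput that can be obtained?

Take node-F, node-H, and node-E: power draw 14 + 6 + 5 = 25 ≤ 26, throughput 18 + 13 + 9 = 40.
No other feasible combination does better.

40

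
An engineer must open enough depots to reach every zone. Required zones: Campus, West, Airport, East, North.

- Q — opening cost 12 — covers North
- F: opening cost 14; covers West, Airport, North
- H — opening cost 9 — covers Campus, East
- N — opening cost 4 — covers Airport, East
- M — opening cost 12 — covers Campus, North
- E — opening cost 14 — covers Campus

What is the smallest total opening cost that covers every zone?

23

This is a weighted set-cover instance.
Choose F and H: together they cover Campus, West, Airport, East, North — every zone.
Total opening cost: 14 + 9 = 23.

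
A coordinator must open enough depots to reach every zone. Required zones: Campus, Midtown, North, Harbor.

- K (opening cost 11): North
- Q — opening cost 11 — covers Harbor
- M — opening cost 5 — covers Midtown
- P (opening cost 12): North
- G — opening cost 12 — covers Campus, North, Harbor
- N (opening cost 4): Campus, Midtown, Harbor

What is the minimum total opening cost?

Choose K and N: together they cover Campus, Midtown, North, Harbor — every zone.
Total opening cost: 11 + 4 = 15.
No cover costs less than 15.

15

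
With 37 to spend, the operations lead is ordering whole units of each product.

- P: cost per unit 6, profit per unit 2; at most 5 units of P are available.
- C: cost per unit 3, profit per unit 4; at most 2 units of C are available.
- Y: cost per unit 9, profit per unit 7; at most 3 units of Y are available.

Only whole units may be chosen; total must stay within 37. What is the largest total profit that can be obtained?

1×P, 1×C, and 3×Y: cost 36 ≤ 37, profit 1·2 + 1·4 + 3·7 = 27.
2×C and 3×Y: cost 33 ≤ 37, profit 2·4 + 3·7 = 29.
Best is 29.

29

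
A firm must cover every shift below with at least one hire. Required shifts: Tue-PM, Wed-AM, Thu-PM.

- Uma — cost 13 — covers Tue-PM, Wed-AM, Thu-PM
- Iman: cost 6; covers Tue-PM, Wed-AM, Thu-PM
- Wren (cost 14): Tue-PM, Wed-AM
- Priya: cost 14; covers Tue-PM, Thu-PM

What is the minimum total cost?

6

Iman alone covers Tue-PM, Wed-AM, Thu-PM — every shift.
Total cost: 6.
No cover costs less than 6.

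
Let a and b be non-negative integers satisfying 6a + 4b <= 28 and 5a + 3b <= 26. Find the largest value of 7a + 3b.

31

The continuous relaxation peaks at (4.67, 0) with value 32.67; rounding to a feasible lattice point costs some objective.
(a,b)=(4,1): 6·4+4·1=28≤28, 5·4+3·1=23≤26, objective 31.
(a,b)=(4,0): 6·4+4·0=24≤28, 5·4+3·0=20≤26, objective 28.
No feasible integer point exceeds 31.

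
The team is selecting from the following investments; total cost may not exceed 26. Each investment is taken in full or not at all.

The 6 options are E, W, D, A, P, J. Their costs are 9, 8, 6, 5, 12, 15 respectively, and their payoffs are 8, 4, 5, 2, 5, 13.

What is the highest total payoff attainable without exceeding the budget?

Allowing fractional choices, the relaxed optimum would be about 22.7, but investments are indivisible.
E + J: cost 9 + 15 = 24 ≤ 26, payoff 8 + 13 = 21.
D + A + J: cost 6 + 5 + 15 = 26 ≤ 26, payoff 5 + 2 + 13 = 20.
Best is E and J with total payoff 21.

21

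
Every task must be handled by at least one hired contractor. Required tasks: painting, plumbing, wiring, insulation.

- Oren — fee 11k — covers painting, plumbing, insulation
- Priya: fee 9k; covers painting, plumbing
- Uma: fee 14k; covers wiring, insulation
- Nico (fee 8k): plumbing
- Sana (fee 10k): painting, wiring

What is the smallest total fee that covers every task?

This is a weighted set-cover instance.
Choose Oren and Sana: together they cover painting, plumbing, wiring, insulation — every task.
Total fee: 11 + 10 = 21.
No cover costs less than 21.

21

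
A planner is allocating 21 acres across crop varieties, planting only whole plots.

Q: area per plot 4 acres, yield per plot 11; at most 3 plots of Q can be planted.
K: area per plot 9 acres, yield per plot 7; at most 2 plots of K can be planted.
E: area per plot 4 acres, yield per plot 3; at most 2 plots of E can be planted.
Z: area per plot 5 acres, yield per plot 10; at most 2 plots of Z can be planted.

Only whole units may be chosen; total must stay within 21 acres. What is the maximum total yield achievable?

Q has the best ratio (11/4); taking only Q gives at most 3×11 = 33 (stopped by the supply cap of 3).
Mixing does better — 3×Q, 1×E, and 1×Z: area 21 ≤ 21, yield 3·11 + 1·3 + 1·10 = 46.

46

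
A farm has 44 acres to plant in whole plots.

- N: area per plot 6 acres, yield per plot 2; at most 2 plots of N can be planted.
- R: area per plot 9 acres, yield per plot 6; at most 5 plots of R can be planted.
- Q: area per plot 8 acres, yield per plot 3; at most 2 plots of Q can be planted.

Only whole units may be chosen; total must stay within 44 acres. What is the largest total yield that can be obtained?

4×R and 1×Q: area 44 ≤ 44, yield 4·6 + 1·3 = 27.
1×N and 4×R: area 42 ≤ 44, yield 1·2 + 4·6 = 26.
Best is 27.

27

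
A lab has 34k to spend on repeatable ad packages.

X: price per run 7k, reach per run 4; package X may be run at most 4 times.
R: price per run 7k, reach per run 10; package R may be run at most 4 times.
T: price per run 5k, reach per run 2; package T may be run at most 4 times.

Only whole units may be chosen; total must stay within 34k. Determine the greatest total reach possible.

Take 4×R and 1×T: price 33 ≤ 34, reach 4·10 + 1·2 = 42.
R has the best ratio (10/7) and is taken to its limit of 4; remaining capacity is filled optimally with the others.

42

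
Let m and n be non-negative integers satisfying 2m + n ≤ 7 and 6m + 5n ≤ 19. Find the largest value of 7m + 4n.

21

(m,n)=(3,0): 2·3+1·0=6≤7, 6·3+5·0=18≤19, objective 21.
(m,n)=(2,1): 2·2+1·1=5≤7, 6·2+5·1=17≤19, objective 18.
(m,n)=(2,0): 2·2+1·0=4≤7, 6·2+5·0=12≤19, objective 14.
No feasible integer point exceeds 21.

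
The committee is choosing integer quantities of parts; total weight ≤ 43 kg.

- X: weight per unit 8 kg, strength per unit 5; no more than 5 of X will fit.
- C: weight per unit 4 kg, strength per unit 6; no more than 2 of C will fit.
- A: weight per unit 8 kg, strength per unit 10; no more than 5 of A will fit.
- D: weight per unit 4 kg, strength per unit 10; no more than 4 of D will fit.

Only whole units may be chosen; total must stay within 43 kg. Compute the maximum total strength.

72

D has the best ratio (10/4); taking only D gives at most 4×10 = 40 (stopped by the supply cap of 4).
Mixing does better — 2×C, 2×A, and 4×D: weight 40 ≤ 43, strength 2·6 + 2·10 + 4·10 = 72.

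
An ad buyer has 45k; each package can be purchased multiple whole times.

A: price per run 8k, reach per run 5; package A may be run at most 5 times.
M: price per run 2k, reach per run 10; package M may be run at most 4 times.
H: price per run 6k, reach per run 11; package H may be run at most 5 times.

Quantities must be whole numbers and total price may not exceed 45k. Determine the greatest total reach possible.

M has the best ratio (10/2); taking only M gives at most 4×10 = 40 (stopped by the supply cap of 4).
Mixing does better — 4×M and 5×H: price 38 ≤ 45, reach 4·10 + 5·11 = 95.

95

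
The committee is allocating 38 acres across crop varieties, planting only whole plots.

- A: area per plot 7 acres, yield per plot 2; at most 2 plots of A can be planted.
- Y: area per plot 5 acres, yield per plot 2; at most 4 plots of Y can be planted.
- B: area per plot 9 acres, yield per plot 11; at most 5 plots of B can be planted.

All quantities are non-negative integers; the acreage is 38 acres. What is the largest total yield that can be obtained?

This is a bounded integer knapsack.
B has the best ratio (11/9); taking only B gives at most 4×11 = 44 (stopped by the area limit).
Optimal: 4×B: area 36 ≤ 38, yield 4·11 = 44.

44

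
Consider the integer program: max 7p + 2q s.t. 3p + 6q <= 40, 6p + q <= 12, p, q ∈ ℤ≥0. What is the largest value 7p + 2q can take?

19

(p,q)=(1,6): 3·1+6·6=39≤40, 6·1+1·6=12≤12, objective 19.
(p,q)=(1,5): 3·1+6·5=33≤40, 6·1+1·5=11≤12, objective 17.
(p,q)=(0,6): 3·0+6·6=36≤40, 6·0+1·6=6≤12, objective 12.
Maximum is 19 at (p,q)=(1,6).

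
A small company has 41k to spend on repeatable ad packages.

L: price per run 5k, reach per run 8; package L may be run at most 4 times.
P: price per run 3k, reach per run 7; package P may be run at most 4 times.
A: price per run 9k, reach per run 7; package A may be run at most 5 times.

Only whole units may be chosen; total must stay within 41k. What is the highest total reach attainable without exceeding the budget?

This is a bounded integer knapsack.
Take 4×L, 4×P, and 1×A: price 41 ≤ 41, reach 4·8 + 4·7 + 1·7 = 67.
P has the best ratio (7/3) and is taken to its limit of 4; remaining capacity is filled optimally with the others.

67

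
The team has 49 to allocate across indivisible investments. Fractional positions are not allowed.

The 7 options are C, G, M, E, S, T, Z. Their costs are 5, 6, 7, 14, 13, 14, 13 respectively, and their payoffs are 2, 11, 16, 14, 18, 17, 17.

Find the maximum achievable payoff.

68

Allowing fractional choices, the relaxed optimum would be about 74.1, but investments are indivisible.
M + E + S + Z: cost 7 + 14 + 13 + 13 = 47 ≤ 49, payoff 16 + 14 + 18 + 17 = 65.
M + E + S + T: cost 7 + 14 + 13 + 14 = 48 ≤ 49, payoff 16 + 14 + 18 + 17 = 65.
M + S + T + Z: cost 7 + 13 + 14 + 13 = 47 ≤ 49, payoff 16 + 18 + 17 + 17 = 68.
Best is M, S, T, and Z with total payoff 68.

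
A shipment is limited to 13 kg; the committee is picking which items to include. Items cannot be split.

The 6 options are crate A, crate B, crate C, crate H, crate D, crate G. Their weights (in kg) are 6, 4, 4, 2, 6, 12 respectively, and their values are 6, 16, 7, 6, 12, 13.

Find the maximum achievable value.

Allowing fractional choices, the relaxed optimum would be about 35.8, but items are indivisible.
crate B + crate C + crate H: weight 4 + 4 + 2 = 10 ≤ 13, value 16 + 7 + 6 = 29.
crate B + crate H + crate D: weight 4 + 2 + 6 = 12 ≤ 13, value 16 + 6 + 12 = 34.
crate B + crate D: weight 4 + 6 = 10 ≤ 13, value 16 + 12 = 28.
Best is crate B, crate H, and crate D with total value 34.

34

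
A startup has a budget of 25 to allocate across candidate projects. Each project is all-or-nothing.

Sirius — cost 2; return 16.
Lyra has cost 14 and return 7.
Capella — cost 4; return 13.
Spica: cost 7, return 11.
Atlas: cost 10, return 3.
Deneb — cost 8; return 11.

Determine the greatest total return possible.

51

Treat it as a binary knapsack problem.
Allowing fractional choices, the relaxed optimum would be about 53.0, but projects are indivisible.
Sirius + Capella + Spica + Deneb: cost 2 + 4 + 7 + 8 = 21 ≤ 25, return 16 + 13 + 11 + 11 = 51.
Sirius + Capella + Spica + Atlas: cost 2 + 4 + 7 + 10 = 23 ≤ 25, return 16 + 13 + 11 + 3 = 43.
Best is Sirius, Capella, Spica, and Deneb with total return 51.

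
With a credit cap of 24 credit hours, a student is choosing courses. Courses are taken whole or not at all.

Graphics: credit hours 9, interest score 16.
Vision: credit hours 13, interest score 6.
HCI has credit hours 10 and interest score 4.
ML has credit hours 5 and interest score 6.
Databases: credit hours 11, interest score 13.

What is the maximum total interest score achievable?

This is an integer program with binary decision variables.
Allowing fractional choices, the relaxed optimum would be about 33.8, but courses are indivisible.
Graphics + HCI + ML: credit hours 9 + 10 + 5 = 24 ≤ 24, interest score 16 + 4 + 6 = 26.
Graphics + Databases: credit hours 9 + 11 = 20 ≤ 24, interest score 16 + 13 = 29.
Best is Graphics and Databases with total interest score 29.

29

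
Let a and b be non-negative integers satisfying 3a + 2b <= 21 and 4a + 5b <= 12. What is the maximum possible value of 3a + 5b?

Relaxing integrality, the LP optimum is 12.00 at (a,b) = (0, 2.4), which is not an integer point.
(a,b)=(0,2): 3·0+2·2=4≤21, 4·0+5·2=10≤12, objective 10.
(a,b)=(1,1): 3·1+2·1=5≤21, 4·1+5·1=9≤12, objective 8.
Maximum is 10 at (a,b)=(0,2).

10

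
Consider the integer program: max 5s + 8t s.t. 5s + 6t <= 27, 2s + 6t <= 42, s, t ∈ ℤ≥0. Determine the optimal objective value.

32

(s,t)=(0,4): 5·0+6·4=24≤27, 2·0+6·4=24≤42, objective 32.
(s,t)=(1,3): 5·1+6·3=23≤27, 2·1+6·3=20≤42, objective 29.
(s,t)=(0,3): 5·0+6·3=18≤27, 2·0+6·3=18≤42, objective 24.
Maximum is 32 at (s,t)=(0,4).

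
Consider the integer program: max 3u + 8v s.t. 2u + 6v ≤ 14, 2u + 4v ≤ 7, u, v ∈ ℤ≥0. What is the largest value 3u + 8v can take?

11

The continuous relaxation peaks at (0, 1.75) with value 14.00; rounding to a feasible lattice point costs some objective.
(u,v)=(1,1): 2·1+6·1=8≤14, 2·1+4·1=6≤7, objective 11.
(u,v)=(0,1): 2·0+6·1=6≤14, 2·0+4·1=4≤7, objective 8.
The best lattice point is (1,1), giving 11.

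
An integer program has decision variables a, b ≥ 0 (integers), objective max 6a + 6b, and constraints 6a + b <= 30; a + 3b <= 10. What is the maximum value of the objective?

36

The continuous relaxation peaks at (4.71, 1.76) with value 38.82; rounding to a feasible lattice point costs some objective.
(a,b)=(4,2): 6·4+1·2=26≤30, 1·4+3·2=10≤10, objective 36.
(a,b)=(5,0): 6·5+1·0=30≤30, 1·5+3·0=5≤10, objective 30.
The best lattice point is (4,2), giving 36.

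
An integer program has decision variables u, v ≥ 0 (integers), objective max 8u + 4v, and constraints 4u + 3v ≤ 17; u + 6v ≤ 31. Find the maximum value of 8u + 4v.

The continuous relaxation peaks at (4.25, 0) with value 34.00; rounding to a feasible lattice point costs some objective.
(u,v)=(4,0): 4·4+3·0=16≤17, 1·4+6·0=4≤31, objective 32.
(u,v)=(3,1): 4·3+3·1=15≤17, 1·3+6·1=9≤31, objective 28.
(u,v)=(3,0): 4·3+3·0=12≤17, 1·3+6·0=3≤31, objective 24.
No feasible integer point exceeds 32.

32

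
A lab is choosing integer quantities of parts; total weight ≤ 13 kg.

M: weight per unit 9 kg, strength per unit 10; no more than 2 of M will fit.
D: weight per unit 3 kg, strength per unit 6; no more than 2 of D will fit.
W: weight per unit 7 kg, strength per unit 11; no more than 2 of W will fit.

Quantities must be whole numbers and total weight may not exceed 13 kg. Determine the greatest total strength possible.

23

This is a bounded integer knapsack.
D has the best ratio (6/3); taking only D gives at most 2×6 = 12 (stopped by the supply cap of 2).
Mixing does better — 2×D and 1×W: weight 13 ≤ 13, strength 2·6 + 1·11 = 23.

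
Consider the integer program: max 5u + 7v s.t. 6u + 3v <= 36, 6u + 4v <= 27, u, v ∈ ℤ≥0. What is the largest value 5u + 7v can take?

42

(u,v)=(0,6) is feasible, giving 42.
(u,v)=(1,5) is feasible, giving 40.
(u,v)=(0,5) is feasible, giving 35.
No feasible integer point exceeds 42.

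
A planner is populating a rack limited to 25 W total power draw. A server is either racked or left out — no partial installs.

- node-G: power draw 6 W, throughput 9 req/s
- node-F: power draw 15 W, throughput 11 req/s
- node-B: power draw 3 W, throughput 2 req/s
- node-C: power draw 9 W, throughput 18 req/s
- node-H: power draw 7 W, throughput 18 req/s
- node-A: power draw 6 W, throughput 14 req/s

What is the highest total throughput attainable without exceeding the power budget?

Allowing fractional choices, the relaxed optimum would be about 54.5, but servers are indivisible.
node-G + node-B + node-C + node-H: power draw 6 + 3 + 9 + 7 = 25 ≤ 25, throughput 9 + 2 + 18 + 18 = 47.
node-C + node-H + node-A: power draw 9 + 7 + 6 = 22 ≤ 25, throughput 18 + 18 + 14 = 50.
node-B + node-C + node-H + node-A: power draw 3 + 9 + 7 + 6 = 25 ≤ 25, throughput 2 + 18 + 18 + 14 = 52.
Best is node-B, node-C, node-H, and node-A with total throughput 52.

52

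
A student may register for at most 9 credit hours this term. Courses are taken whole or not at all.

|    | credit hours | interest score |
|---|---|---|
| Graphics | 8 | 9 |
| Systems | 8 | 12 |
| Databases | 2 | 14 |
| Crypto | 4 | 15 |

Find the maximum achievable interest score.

Allowing fractional choices, the relaxed optimum would be about 33.5, but courses are indivisible.
Databases: credit hours 2 ≤ 9, interest score 14.
Databases + Crypto: credit hours 2 + 4 = 6 ≤ 9, interest score 14 + 15 = 29.
Crypto: credit hours 4 ≤ 9, interest score 15.
Best is Databases and Crypto with total interest score 29.

29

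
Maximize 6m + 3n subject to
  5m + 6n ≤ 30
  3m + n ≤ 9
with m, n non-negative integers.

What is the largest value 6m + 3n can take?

21

(m,n)=(2,3): 5·2+6·3=28≤30, 3·2+1·3=9≤9, objective 21.
(m,n)=(1,4): 5·1+6·4=29≤30, 3·1+1·4=7≤9, objective 18.
(m,n)=(2,2): 5·2+6·2=22≤30, 3·2+1·2=8≤9, objective 18.
The best lattice point is (2,3), giving 21.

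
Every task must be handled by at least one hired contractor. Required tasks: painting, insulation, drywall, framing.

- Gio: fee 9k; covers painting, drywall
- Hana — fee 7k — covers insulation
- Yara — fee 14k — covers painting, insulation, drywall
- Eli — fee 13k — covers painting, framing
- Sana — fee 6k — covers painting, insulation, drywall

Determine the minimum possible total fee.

19

Choose Eli and Sana: together they cover painting, insulation, drywall, framing — every task.
Total fee: 13 + 6 = 19.
No cover costs less than 19.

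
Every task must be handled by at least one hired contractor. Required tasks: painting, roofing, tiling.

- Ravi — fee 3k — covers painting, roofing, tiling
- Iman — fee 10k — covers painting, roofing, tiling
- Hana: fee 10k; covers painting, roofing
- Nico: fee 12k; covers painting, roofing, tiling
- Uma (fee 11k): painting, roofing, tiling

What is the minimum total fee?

3

This is a weighted set-cover instance.
Ravi alone covers painting, roofing, tiling — every task.
Total fee: 3.
No cover costs less than 3.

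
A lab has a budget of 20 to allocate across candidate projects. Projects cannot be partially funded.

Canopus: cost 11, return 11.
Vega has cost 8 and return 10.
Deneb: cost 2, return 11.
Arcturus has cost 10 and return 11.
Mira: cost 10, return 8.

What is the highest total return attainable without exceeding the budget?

Treat it as a binary knapsack problem.
Vega + Deneb + Arcturus: cost 8 + 2 + 10 = 20 ≤ 20, return 10 + 11 + 11 = 32.
Vega + Deneb + Mira: cost 8 + 2 + 10 = 20 ≤ 20, return 10 + 11 + 8 = 29.
Best is Vega, Deneb, and Arcturus with total return 32.

32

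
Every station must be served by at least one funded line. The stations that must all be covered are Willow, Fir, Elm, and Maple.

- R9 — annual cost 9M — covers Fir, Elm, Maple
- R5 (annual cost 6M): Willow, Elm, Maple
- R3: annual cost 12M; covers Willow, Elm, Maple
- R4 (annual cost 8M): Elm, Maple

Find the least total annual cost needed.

This is a weighted set-cover instance.
Choose R9 and R5: together they cover Willow, Fir, Elm, Maple — every station.
Total annual cost: 9 + 6 = 15.
No cover costs less than 15.

15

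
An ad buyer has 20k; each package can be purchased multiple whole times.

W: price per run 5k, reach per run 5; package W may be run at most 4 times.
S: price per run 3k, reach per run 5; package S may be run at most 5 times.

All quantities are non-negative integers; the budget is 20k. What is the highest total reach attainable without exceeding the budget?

S has the best ratio (5/3); taking only S gives at most 5×5 = 25 (stopped by the supply cap of 5).
Mixing does better — 1×W and 5×S: price 20 ≤ 20, reach 1·5 + 5·5 = 30.

30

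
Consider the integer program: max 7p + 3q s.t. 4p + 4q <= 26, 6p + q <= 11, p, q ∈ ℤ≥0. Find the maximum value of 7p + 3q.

22

(p,q)=(1,5): 4·1+4·5=24≤26, 6·1+1·5=11≤11, objective 22.
(p,q)=(1,4): 4·1+4·4=20≤26, 6·1+1·4=10≤11, objective 19.
(p,q)=(0,6): 4·0+4·6=24≤26, 6·0+1·6=6≤11, objective 18.
No feasible integer point exceeds 22.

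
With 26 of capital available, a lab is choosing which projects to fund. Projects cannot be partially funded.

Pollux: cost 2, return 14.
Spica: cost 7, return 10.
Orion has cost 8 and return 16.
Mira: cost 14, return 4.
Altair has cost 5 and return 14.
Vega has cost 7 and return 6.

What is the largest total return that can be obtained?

54

Take Pollux, Spica, Orion, and Altair: cost 2 + 7 + 8 + 5 = 22 ≤ 26, return 14 + 10 + 16 + 14 = 54.
No other feasible combination does better.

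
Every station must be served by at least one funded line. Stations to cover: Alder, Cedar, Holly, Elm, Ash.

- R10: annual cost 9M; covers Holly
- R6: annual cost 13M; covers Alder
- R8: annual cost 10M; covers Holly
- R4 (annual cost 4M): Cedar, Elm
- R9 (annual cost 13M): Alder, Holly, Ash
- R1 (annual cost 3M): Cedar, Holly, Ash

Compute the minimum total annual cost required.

This is an integer covering problem.
The greedy cost-per-new-station heuristic would pick R1, R4, and R6 for 20, but a cheaper cover exists.
Choose R4 and R9: together they cover Alder, Cedar, Holly, Elm, Ash — every station.
Total annual cost: 4 + 13 = 17.
No cover costs less than 17.

17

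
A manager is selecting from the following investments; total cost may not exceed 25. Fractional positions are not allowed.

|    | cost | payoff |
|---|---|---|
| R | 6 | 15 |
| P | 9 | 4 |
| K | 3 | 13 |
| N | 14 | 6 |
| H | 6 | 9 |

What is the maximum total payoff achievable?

41

Allowing fractional choices, the relaxed optimum would be about 41.4, but investments are indivisible.
R + K + N: cost 6 + 3 + 14 = 23 ≤ 25, payoff 15 + 13 + 6 = 34.
R + P + K + H: cost 6 + 9 + 3 + 6 = 24 ≤ 25, payoff 15 + 4 + 13 + 9 = 41.
R + K + H: cost 6 + 3 + 6 = 15 ≤ 25, payoff 15 + 13 + 9 = 37.
Best is R, P, K, and H with total payoff 41.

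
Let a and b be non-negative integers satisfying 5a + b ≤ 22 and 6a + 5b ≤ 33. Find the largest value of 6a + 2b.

(a,b)=(4,1): 5·4+1·1=21≤22, 6·4+5·1=29≤33, objective 26.
(a,b)=(4,0): 5·4+1·0=20≤22, 6·4+5·0=24≤33, objective 24.
No feasible integer point exceeds 26.

26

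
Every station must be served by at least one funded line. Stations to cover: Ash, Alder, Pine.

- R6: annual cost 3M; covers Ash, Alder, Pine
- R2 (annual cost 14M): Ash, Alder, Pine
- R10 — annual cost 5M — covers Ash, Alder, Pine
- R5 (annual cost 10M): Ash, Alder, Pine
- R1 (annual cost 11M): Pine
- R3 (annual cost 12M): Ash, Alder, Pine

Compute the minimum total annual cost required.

3

R6 alone covers Ash, Alder, Pine — every station.
Total annual cost: 3.
No cover costs less than 3.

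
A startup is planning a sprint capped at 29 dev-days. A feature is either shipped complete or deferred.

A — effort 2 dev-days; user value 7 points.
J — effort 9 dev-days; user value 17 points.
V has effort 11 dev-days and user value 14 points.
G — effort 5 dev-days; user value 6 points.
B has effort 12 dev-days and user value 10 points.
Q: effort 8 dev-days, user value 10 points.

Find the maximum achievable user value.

44

Take A, J, V, and G: effort 2 + 9 + 11 + 5 = 27 ≤ 29, user value 7 + 17 + 14 + 6 = 44.
No other feasible combination does better.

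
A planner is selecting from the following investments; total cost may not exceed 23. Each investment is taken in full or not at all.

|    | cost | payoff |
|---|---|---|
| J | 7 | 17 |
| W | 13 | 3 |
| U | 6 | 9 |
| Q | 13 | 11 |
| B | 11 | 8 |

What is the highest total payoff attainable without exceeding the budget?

Treat it as a binary knapsack problem.
Allowing fractional choices, the relaxed optimum would be about 34.5, but investments are indivisible.
J + Q: cost 7 + 13 = 20 ≤ 23, payoff 17 + 11 = 28.
J + U: cost 7 + 6 = 13 ≤ 23, payoff 17 + 9 = 26.
Best is J and Q with total payoff 28.

28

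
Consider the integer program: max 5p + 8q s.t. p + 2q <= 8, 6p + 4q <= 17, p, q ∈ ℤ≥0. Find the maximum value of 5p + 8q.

Relaxing integrality, the LP optimum is 32.25 at (p,q) = (0.25, 3.88), which is not an integer point.
(p,q)=(0,4): 1·0+2·4=8≤8, 6·0+4·4=16≤17, objective 32.
(p,q)=(0,3): 1·0+2·3=6≤8, 6·0+4·3=12≤17, objective 24.
(p,q)=(1,2): 1·1+2·2=5≤8, 6·1+4·2=14≤17, objective 21.
The best lattice point is (0,4), giving 32.

32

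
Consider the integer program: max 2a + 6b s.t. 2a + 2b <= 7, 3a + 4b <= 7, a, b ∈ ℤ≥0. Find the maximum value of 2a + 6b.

Relaxing integrality, the LP optimum is 10.50 at (a,b) = (0, 1.75), which is not an integer point.
(a,b)=(1,1): 2·1+2·1=4≤7, 3·1+4·1=7≤7, objective 8.
(a,b)=(0,1): 2·0+2·1=2≤7, 3·0+4·1=4≤7, objective 6.
(a,b)=(2,0): 2·2+2·0=4≤7, 3·2+4·0=6≤7, objective 4.
The best lattice point is (1,1), giving 8.

8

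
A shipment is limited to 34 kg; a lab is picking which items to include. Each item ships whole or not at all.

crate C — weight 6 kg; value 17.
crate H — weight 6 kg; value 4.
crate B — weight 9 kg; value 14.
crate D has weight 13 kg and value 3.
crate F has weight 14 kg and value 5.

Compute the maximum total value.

38

crate C + crate B + crate F: weight 6 + 9 + 14 = 29 ≤ 34, value 17 + 14 + 5 = 36.
crate C + crate H + crate B: weight 6 + 6 + 9 = 21 ≤ 34, value 17 + 4 + 14 = 35.
crate C + crate H + crate B + crate D: weight 6 + 6 + 9 + 13 = 34 ≤ 34, value 17 + 4 + 14 + 3 = 38.
Best is crate C, crate H, crate B, and crate D with total value 38.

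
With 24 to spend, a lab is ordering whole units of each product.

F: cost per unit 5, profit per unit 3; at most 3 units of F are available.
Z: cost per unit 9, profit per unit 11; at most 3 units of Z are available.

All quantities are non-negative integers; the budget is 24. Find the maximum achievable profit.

Z has the best ratio (11/9); taking only Z gives at most 2×11 = 22 (stopped by the cost limit).
Mixing does better — 1×F and 2×Z: cost 23 ≤ 24, profit 1·3 + 2·11 = 25.

25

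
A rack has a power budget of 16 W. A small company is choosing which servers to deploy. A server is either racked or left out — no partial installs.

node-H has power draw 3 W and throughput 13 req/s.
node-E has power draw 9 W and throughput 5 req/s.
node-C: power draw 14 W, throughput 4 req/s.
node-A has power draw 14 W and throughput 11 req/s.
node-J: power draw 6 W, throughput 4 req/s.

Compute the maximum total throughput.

18

This is a 0-1 knapsack instance.
Allowing fractional choices, the relaxed optimum would be about 23.2, but servers are indivisible.
node-H: power draw 3 ≤ 16, throughput 13.
node-H + node-J: power draw 3 + 6 = 9 ≤ 16, throughput 13 + 4 = 17.
node-H + node-E: power draw 3 + 9 = 12 ≤ 16, throughput 13 + 5 = 18.
Best is node-H and node-E with total throughput 18.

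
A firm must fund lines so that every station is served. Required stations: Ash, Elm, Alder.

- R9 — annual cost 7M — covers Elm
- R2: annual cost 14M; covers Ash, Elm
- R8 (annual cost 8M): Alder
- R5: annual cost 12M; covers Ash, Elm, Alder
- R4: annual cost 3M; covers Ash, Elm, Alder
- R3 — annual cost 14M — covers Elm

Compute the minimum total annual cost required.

This is an integer covering problem.
R4 alone covers Ash, Elm, Alder — every station.
Total annual cost: 3.

3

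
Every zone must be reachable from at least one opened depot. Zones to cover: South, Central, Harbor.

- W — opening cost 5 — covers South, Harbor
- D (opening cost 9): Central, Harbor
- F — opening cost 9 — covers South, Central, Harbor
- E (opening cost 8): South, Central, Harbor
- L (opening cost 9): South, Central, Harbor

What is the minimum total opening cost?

E alone covers South, Central, Harbor — every zone.
Total opening cost: 8.

8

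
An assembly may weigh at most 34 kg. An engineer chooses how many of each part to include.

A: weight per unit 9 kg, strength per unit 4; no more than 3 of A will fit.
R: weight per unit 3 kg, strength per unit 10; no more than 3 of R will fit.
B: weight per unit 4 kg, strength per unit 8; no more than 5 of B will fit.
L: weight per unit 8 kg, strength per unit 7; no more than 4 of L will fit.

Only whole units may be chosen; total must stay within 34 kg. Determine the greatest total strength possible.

70

R has the best ratio (10/3); taking only R gives at most 3×10 = 30 (stopped by the supply cap of 3).
Mixing does better — 3×R and 5×B: weight 29 ≤ 34, strength 3·10 + 5·8 = 70.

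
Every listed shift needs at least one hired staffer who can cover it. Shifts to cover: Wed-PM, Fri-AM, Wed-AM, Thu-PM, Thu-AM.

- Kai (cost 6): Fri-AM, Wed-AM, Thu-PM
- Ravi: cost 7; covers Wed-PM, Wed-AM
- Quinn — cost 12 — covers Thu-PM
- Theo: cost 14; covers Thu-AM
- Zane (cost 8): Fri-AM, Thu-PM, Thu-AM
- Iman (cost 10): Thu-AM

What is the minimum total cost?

15

This is an integer covering problem.
Choose Ravi and Zane: together they cover Wed-PM, Fri-AM, Wed-AM, Thu-PM, Thu-AM — every shift.
Total cost: 7 + 8 = 15.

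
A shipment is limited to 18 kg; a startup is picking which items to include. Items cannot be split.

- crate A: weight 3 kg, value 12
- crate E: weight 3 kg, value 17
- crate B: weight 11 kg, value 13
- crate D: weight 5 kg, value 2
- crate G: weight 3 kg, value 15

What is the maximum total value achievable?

This is a 0-1 knapsack instance.
crate A + crate E + crate G: weight 3 + 3 + 3 = 9 ≤ 18, value 12 + 17 + 15 = 44.
crate E + crate B + crate G: weight 3 + 11 + 3 = 17 ≤ 18, value 17 + 13 + 15 = 45.
crate A + crate E + crate D + crate G: weight 3 + 3 + 5 + 3 = 14 ≤ 18, value 12 + 17 + 2 + 15 = 46.
Best is crate A, crate E, crate D, and crate G with total value 46.

46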